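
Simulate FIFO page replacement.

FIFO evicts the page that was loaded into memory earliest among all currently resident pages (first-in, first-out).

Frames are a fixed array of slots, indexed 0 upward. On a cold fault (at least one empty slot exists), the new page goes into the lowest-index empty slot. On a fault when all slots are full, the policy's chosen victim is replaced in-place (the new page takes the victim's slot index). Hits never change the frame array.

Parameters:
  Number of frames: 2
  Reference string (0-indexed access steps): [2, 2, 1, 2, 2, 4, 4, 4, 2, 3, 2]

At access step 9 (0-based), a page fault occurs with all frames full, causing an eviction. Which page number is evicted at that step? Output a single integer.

Answer: 4

Derivation:
Step 0: ref 2 -> FAULT, frames=[2,-]
Step 1: ref 2 -> HIT, frames=[2,-]
Step 2: ref 1 -> FAULT, frames=[2,1]
Step 3: ref 2 -> HIT, frames=[2,1]
Step 4: ref 2 -> HIT, frames=[2,1]
Step 5: ref 4 -> FAULT, evict 2, frames=[4,1]
Step 6: ref 4 -> HIT, frames=[4,1]
Step 7: ref 4 -> HIT, frames=[4,1]
Step 8: ref 2 -> FAULT, evict 1, frames=[4,2]
Step 9: ref 3 -> FAULT, evict 4, frames=[3,2]
At step 9: evicted page 4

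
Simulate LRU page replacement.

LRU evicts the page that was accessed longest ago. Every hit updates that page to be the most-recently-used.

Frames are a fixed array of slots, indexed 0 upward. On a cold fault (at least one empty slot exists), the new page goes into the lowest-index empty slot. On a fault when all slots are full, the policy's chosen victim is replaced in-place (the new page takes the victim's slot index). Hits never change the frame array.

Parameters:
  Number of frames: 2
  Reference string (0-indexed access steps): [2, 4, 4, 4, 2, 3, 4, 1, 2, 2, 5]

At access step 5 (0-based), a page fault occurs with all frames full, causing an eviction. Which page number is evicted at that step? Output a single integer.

Answer: 4

Derivation:
Step 0: ref 2 -> FAULT, frames=[2,-]
Step 1: ref 4 -> FAULT, frames=[2,4]
Step 2: ref 4 -> HIT, frames=[2,4]
Step 3: ref 4 -> HIT, frames=[2,4]
Step 4: ref 2 -> HIT, frames=[2,4]
Step 5: ref 3 -> FAULT, evict 4, frames=[2,3]
At step 5: evicted page 4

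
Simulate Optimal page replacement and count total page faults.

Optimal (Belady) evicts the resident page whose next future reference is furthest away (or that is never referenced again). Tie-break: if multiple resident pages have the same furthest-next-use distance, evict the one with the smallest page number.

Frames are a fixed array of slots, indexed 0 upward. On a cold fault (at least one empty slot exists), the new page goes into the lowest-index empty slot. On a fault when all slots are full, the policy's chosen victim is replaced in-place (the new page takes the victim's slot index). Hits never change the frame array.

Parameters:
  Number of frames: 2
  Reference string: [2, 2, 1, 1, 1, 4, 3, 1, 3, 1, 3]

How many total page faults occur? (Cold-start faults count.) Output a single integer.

Answer: 4

Derivation:
Step 0: ref 2 → FAULT, frames=[2,-]
Step 1: ref 2 → HIT, frames=[2,-]
Step 2: ref 1 → FAULT, frames=[2,1]
Step 3: ref 1 → HIT, frames=[2,1]
Step 4: ref 1 → HIT, frames=[2,1]
Step 5: ref 4 → FAULT (evict 2), frames=[4,1]
Step 6: ref 3 → FAULT (evict 4), frames=[3,1]
Step 7: ref 1 → HIT, frames=[3,1]
Step 8: ref 3 → HIT, frames=[3,1]
Step 9: ref 1 → HIT, frames=[3,1]
Step 10: ref 3 → HIT, frames=[3,1]
Total faults: 4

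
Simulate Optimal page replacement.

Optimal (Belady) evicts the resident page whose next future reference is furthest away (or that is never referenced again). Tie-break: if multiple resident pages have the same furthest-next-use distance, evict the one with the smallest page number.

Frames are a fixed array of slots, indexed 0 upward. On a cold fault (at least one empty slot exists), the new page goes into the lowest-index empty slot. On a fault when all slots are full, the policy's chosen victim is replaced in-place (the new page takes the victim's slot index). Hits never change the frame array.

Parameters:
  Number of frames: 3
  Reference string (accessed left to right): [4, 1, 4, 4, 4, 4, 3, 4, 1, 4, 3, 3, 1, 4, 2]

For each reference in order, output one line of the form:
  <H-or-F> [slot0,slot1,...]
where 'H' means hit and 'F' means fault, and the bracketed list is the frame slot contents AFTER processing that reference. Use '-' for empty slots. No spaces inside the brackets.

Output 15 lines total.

F [4,-,-]
F [4,1,-]
H [4,1,-]
H [4,1,-]
H [4,1,-]
H [4,1,-]
F [4,1,3]
H [4,1,3]
H [4,1,3]
H [4,1,3]
H [4,1,3]
H [4,1,3]
H [4,1,3]
H [4,1,3]
F [4,2,3]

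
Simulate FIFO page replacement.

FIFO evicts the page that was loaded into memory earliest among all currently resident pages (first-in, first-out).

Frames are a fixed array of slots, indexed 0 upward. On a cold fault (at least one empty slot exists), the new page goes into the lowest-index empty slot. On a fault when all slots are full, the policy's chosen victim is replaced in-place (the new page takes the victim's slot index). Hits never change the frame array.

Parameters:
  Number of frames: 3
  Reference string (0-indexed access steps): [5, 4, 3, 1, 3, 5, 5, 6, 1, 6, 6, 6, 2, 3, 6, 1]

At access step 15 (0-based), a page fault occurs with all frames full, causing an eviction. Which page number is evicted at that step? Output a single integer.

Step 0: ref 5 -> FAULT, frames=[5,-,-]
Step 1: ref 4 -> FAULT, frames=[5,4,-]
Step 2: ref 3 -> FAULT, frames=[5,4,3]
Step 3: ref 1 -> FAULT, evict 5, frames=[1,4,3]
Step 4: ref 3 -> HIT, frames=[1,4,3]
Step 5: ref 5 -> FAULT, evict 4, frames=[1,5,3]
Step 6: ref 5 -> HIT, frames=[1,5,3]
Step 7: ref 6 -> FAULT, evict 3, frames=[1,5,6]
Step 8: ref 1 -> HIT, frames=[1,5,6]
Step 9: ref 6 -> HIT, frames=[1,5,6]
Step 10: ref 6 -> HIT, frames=[1,5,6]
Step 11: ref 6 -> HIT, frames=[1,5,6]
Step 12: ref 2 -> FAULT, evict 1, frames=[2,5,6]
Step 13: ref 3 -> FAULT, evict 5, frames=[2,3,6]
Step 14: ref 6 -> HIT, frames=[2,3,6]
Step 15: ref 1 -> FAULT, evict 6, frames=[2,3,1]
At step 15: evicted page 6

Answer: 6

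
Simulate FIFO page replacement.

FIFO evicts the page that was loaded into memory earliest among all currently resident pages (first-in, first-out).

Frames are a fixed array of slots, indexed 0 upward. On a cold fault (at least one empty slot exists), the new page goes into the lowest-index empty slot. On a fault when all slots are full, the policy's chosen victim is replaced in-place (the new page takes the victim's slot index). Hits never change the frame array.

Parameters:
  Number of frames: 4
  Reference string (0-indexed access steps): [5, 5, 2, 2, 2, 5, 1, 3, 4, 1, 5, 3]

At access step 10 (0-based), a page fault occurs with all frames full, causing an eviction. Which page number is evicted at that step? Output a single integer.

Step 0: ref 5 -> FAULT, frames=[5,-,-,-]
Step 1: ref 5 -> HIT, frames=[5,-,-,-]
Step 2: ref 2 -> FAULT, frames=[5,2,-,-]
Step 3: ref 2 -> HIT, frames=[5,2,-,-]
Step 4: ref 2 -> HIT, frames=[5,2,-,-]
Step 5: ref 5 -> HIT, frames=[5,2,-,-]
Step 6: ref 1 -> FAULT, frames=[5,2,1,-]
Step 7: ref 3 -> FAULT, frames=[5,2,1,3]
Step 8: ref 4 -> FAULT, evict 5, frames=[4,2,1,3]
Step 9: ref 1 -> HIT, frames=[4,2,1,3]
Step 10: ref 5 -> FAULT, evict 2, frames=[4,5,1,3]
At step 10: evicted page 2

Answer: 2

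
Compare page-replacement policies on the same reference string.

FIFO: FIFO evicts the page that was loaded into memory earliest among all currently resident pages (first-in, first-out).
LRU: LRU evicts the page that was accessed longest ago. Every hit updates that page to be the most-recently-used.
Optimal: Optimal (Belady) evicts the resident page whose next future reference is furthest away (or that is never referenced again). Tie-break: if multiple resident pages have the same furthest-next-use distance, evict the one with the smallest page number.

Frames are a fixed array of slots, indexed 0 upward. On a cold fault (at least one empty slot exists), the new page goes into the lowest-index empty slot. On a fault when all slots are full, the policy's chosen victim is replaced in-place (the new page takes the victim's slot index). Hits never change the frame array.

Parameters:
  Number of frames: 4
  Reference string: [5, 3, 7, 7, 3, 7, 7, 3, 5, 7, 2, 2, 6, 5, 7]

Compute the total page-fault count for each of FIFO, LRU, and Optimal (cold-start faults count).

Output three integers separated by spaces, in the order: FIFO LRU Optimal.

Answer: 6 5 5

Derivation:
--- FIFO ---
  step 0: ref 5 -> FAULT, frames=[5,-,-,-] (faults so far: 1)
  step 1: ref 3 -> FAULT, frames=[5,3,-,-] (faults so far: 2)
  step 2: ref 7 -> FAULT, frames=[5,3,7,-] (faults so far: 3)
  step 3: ref 7 -> HIT, frames=[5,3,7,-] (faults so far: 3)
  step 4: ref 3 -> HIT, frames=[5,3,7,-] (faults so far: 3)
  step 5: ref 7 -> HIT, frames=[5,3,7,-] (faults so far: 3)
  step 6: ref 7 -> HIT, frames=[5,3,7,-] (faults so far: 3)
  step 7: ref 3 -> HIT, frames=[5,3,7,-] (faults so far: 3)
  step 8: ref 5 -> HIT, frames=[5,3,7,-] (faults so far: 3)
  step 9: ref 7 -> HIT, frames=[5,3,7,-] (faults so far: 3)
  step 10: ref 2 -> FAULT, frames=[5,3,7,2] (faults so far: 4)
  step 11: ref 2 -> HIT, frames=[5,3,7,2] (faults so far: 4)
  step 12: ref 6 -> FAULT, evict 5, frames=[6,3,7,2] (faults so far: 5)
  step 13: ref 5 -> FAULT, evict 3, frames=[6,5,7,2] (faults so far: 6)
  step 14: ref 7 -> HIT, frames=[6,5,7,2] (faults so far: 6)
  FIFO total faults: 6
--- LRU ---
  step 0: ref 5 -> FAULT, frames=[5,-,-,-] (faults so far: 1)
  step 1: ref 3 -> FAULT, frames=[5,3,-,-] (faults so far: 2)
  step 2: ref 7 -> FAULT, frames=[5,3,7,-] (faults so far: 3)
  step 3: ref 7 -> HIT, frames=[5,3,7,-] (faults so far: 3)
  step 4: ref 3 -> HIT, frames=[5,3,7,-] (faults so far: 3)
  step 5: ref 7 -> HIT, frames=[5,3,7,-] (faults so far: 3)
  step 6: ref 7 -> HIT, frames=[5,3,7,-] (faults so far: 3)
  step 7: ref 3 -> HIT, frames=[5,3,7,-] (faults so far: 3)
  step 8: ref 5 -> HIT, frames=[5,3,7,-] (faults so far: 3)
  step 9: ref 7 -> HIT, frames=[5,3,7,-] (faults so far: 3)
  step 10: ref 2 -> FAULT, frames=[5,3,7,2] (faults so far: 4)
  step 11: ref 2 -> HIT, frames=[5,3,7,2] (faults so far: 4)
  step 12: ref 6 -> FAULT, evict 3, frames=[5,6,7,2] (faults so far: 5)
  step 13: ref 5 -> HIT, frames=[5,6,7,2] (faults so far: 5)
  step 14: ref 7 -> HIT, frames=[5,6,7,2] (faults so far: 5)
  LRU total faults: 5
--- Optimal ---
  step 0: ref 5 -> FAULT, frames=[5,-,-,-] (faults so far: 1)
  step 1: ref 3 -> FAULT, frames=[5,3,-,-] (faults so far: 2)
  step 2: ref 7 -> FAULT, frames=[5,3,7,-] (faults so far: 3)
  step 3: ref 7 -> HIT, frames=[5,3,7,-] (faults so far: 3)
  step 4: ref 3 -> HIT, frames=[5,3,7,-] (faults so far: 3)
  step 5: ref 7 -> HIT, frames=[5,3,7,-] (faults so far: 3)
  step 6: ref 7 -> HIT, frames=[5,3,7,-] (faults so far: 3)
  step 7: ref 3 -> HIT, frames=[5,3,7,-] (faults so far: 3)
  step 8: ref 5 -> HIT, frames=[5,3,7,-] (faults so far: 3)
  step 9: ref 7 -> HIT, frames=[5,3,7,-] (faults so far: 3)
  step 10: ref 2 -> FAULT, frames=[5,3,7,2] (faults so far: 4)
  step 11: ref 2 -> HIT, frames=[5,3,7,2] (faults so far: 4)
  step 12: ref 6 -> FAULT, evict 2, frames=[5,3,7,6] (faults so far: 5)
  step 13: ref 5 -> HIT, frames=[5,3,7,6] (faults so far: 5)
  step 14: ref 7 -> HIT, frames=[5,3,7,6] (faults so far: 5)
  Optimal total faults: 5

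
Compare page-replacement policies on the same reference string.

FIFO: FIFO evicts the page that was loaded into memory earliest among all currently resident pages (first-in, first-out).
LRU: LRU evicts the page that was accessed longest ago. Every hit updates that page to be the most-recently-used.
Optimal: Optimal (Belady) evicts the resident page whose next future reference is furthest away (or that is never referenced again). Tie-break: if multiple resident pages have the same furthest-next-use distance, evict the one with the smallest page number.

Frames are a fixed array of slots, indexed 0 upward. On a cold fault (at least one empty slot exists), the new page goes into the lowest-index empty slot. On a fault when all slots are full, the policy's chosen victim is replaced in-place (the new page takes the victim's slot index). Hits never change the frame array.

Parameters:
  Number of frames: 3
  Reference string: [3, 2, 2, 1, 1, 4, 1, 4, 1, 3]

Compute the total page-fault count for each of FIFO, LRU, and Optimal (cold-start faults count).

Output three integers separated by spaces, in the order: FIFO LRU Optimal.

--- FIFO ---
  step 0: ref 3 -> FAULT, frames=[3,-,-] (faults so far: 1)
  step 1: ref 2 -> FAULT, frames=[3,2,-] (faults so far: 2)
  step 2: ref 2 -> HIT, frames=[3,2,-] (faults so far: 2)
  step 3: ref 1 -> FAULT, frames=[3,2,1] (faults so far: 3)
  step 4: ref 1 -> HIT, frames=[3,2,1] (faults so far: 3)
  step 5: ref 4 -> FAULT, evict 3, frames=[4,2,1] (faults so far: 4)
  step 6: ref 1 -> HIT, frames=[4,2,1] (faults so far: 4)
  step 7: ref 4 -> HIT, frames=[4,2,1] (faults so far: 4)
  step 8: ref 1 -> HIT, frames=[4,2,1] (faults so far: 4)
  step 9: ref 3 -> FAULT, evict 2, frames=[4,3,1] (faults so far: 5)
  FIFO total faults: 5
--- LRU ---
  step 0: ref 3 -> FAULT, frames=[3,-,-] (faults so far: 1)
  step 1: ref 2 -> FAULT, frames=[3,2,-] (faults so far: 2)
  step 2: ref 2 -> HIT, frames=[3,2,-] (faults so far: 2)
  step 3: ref 1 -> FAULT, frames=[3,2,1] (faults so far: 3)
  step 4: ref 1 -> HIT, frames=[3,2,1] (faults so far: 3)
  step 5: ref 4 -> FAULT, evict 3, frames=[4,2,1] (faults so far: 4)
  step 6: ref 1 -> HIT, frames=[4,2,1] (faults so far: 4)
  step 7: ref 4 -> HIT, frames=[4,2,1] (faults so far: 4)
  step 8: ref 1 -> HIT, frames=[4,2,1] (faults so far: 4)
  step 9: ref 3 -> FAULT, evict 2, frames=[4,3,1] (faults so far: 5)
  LRU total faults: 5
--- Optimal ---
  step 0: ref 3 -> FAULT, frames=[3,-,-] (faults so far: 1)
  step 1: ref 2 -> FAULT, frames=[3,2,-] (faults so far: 2)
  step 2: ref 2 -> HIT, frames=[3,2,-] (faults so far: 2)
  step 3: ref 1 -> FAULT, frames=[3,2,1] (faults so far: 3)
  step 4: ref 1 -> HIT, frames=[3,2,1] (faults so far: 3)
  step 5: ref 4 -> FAULT, evict 2, frames=[3,4,1] (faults so far: 4)
  step 6: ref 1 -> HIT, frames=[3,4,1] (faults so far: 4)
  step 7: ref 4 -> HIT, frames=[3,4,1] (faults so far: 4)
  step 8: ref 1 -> HIT, frames=[3,4,1] (faults so far: 4)
  step 9: ref 3 -> HIT, frames=[3,4,1] (faults so far: 4)
  Optimal total faults: 4

Answer: 5 5 4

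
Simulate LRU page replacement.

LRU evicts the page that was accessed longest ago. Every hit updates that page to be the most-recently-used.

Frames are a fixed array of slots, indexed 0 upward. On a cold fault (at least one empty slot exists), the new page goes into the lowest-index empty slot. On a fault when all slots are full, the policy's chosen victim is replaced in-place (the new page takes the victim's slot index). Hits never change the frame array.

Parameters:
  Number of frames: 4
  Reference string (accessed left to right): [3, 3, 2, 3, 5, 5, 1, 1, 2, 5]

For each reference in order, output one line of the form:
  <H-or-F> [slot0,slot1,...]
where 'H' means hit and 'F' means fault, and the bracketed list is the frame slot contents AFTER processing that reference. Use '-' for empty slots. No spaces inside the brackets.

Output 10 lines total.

F [3,-,-,-]
H [3,-,-,-]
F [3,2,-,-]
H [3,2,-,-]
F [3,2,5,-]
H [3,2,5,-]
F [3,2,5,1]
H [3,2,5,1]
H [3,2,5,1]
H [3,2,5,1]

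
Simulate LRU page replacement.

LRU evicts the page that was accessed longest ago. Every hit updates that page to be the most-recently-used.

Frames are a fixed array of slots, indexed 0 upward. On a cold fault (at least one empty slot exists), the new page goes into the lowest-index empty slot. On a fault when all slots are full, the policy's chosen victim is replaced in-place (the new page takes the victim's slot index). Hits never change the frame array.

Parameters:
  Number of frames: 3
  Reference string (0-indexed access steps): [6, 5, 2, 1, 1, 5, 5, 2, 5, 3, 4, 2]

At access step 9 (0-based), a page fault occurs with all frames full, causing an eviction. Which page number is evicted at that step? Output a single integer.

Answer: 1

Derivation:
Step 0: ref 6 -> FAULT, frames=[6,-,-]
Step 1: ref 5 -> FAULT, frames=[6,5,-]
Step 2: ref 2 -> FAULT, frames=[6,5,2]
Step 3: ref 1 -> FAULT, evict 6, frames=[1,5,2]
Step 4: ref 1 -> HIT, frames=[1,5,2]
Step 5: ref 5 -> HIT, frames=[1,5,2]
Step 6: ref 5 -> HIT, frames=[1,5,2]
Step 7: ref 2 -> HIT, frames=[1,5,2]
Step 8: ref 5 -> HIT, frames=[1,5,2]
Step 9: ref 3 -> FAULT, evict 1, frames=[3,5,2]
At step 9: evicted page 1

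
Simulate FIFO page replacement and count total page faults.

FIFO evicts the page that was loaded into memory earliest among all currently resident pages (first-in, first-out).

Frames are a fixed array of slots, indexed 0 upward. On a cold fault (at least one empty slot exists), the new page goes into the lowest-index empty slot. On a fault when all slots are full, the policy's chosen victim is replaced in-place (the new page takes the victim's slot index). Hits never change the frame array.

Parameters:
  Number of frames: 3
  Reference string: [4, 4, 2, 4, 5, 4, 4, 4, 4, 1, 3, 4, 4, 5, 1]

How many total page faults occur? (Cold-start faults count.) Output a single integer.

Answer: 8

Derivation:
Step 0: ref 4 → FAULT, frames=[4,-,-]
Step 1: ref 4 → HIT, frames=[4,-,-]
Step 2: ref 2 → FAULT, frames=[4,2,-]
Step 3: ref 4 → HIT, frames=[4,2,-]
Step 4: ref 5 → FAULT, frames=[4,2,5]
Step 5: ref 4 → HIT, frames=[4,2,5]
Step 6: ref 4 → HIT, frames=[4,2,5]
Step 7: ref 4 → HIT, frames=[4,2,5]
Step 8: ref 4 → HIT, frames=[4,2,5]
Step 9: ref 1 → FAULT (evict 4), frames=[1,2,5]
Step 10: ref 3 → FAULT (evict 2), frames=[1,3,5]
Step 11: ref 4 → FAULT (evict 5), frames=[1,3,4]
Step 12: ref 4 → HIT, frames=[1,3,4]
Step 13: ref 5 → FAULT (evict 1), frames=[5,3,4]
Step 14: ref 1 → FAULT (evict 3), frames=[5,1,4]
Total faults: 8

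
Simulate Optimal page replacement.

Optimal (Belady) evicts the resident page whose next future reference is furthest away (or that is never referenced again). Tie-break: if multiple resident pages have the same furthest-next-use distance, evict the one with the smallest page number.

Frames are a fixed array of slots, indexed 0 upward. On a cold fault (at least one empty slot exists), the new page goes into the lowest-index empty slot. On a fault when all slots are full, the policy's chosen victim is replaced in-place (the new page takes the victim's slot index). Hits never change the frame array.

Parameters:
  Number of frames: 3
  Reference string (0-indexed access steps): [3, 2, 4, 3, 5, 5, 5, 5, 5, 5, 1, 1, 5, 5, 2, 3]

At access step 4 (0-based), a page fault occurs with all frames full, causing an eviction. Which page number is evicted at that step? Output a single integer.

Step 0: ref 3 -> FAULT, frames=[3,-,-]
Step 1: ref 2 -> FAULT, frames=[3,2,-]
Step 2: ref 4 -> FAULT, frames=[3,2,4]
Step 3: ref 3 -> HIT, frames=[3,2,4]
Step 4: ref 5 -> FAULT, evict 4, frames=[3,2,5]
At step 4: evicted page 4

Answer: 4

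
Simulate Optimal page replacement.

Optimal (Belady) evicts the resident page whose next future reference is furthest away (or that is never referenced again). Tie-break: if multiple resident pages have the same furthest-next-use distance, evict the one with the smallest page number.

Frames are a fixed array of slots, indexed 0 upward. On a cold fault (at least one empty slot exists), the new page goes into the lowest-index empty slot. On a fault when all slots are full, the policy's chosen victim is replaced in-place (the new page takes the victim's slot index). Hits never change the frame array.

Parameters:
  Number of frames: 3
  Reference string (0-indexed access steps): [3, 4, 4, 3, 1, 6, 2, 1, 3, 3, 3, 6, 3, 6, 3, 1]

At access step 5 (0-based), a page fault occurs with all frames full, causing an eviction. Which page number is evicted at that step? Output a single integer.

Answer: 4

Derivation:
Step 0: ref 3 -> FAULT, frames=[3,-,-]
Step 1: ref 4 -> FAULT, frames=[3,4,-]
Step 2: ref 4 -> HIT, frames=[3,4,-]
Step 3: ref 3 -> HIT, frames=[3,4,-]
Step 4: ref 1 -> FAULT, frames=[3,4,1]
Step 5: ref 6 -> FAULT, evict 4, frames=[3,6,1]
At step 5: evicted page 4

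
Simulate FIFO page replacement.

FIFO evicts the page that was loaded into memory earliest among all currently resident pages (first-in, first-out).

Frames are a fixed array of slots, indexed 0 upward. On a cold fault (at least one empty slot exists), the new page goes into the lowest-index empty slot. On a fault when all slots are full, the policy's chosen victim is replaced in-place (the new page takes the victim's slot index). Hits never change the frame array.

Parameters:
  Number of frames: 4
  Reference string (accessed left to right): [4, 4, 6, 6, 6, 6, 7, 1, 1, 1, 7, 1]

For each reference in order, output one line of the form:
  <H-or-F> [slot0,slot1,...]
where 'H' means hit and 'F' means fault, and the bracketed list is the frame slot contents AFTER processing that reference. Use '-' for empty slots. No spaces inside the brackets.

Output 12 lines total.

F [4,-,-,-]
H [4,-,-,-]
F [4,6,-,-]
H [4,6,-,-]
H [4,6,-,-]
H [4,6,-,-]
F [4,6,7,-]
F [4,6,7,1]
H [4,6,7,1]
H [4,6,7,1]
H [4,6,7,1]
H [4,6,7,1]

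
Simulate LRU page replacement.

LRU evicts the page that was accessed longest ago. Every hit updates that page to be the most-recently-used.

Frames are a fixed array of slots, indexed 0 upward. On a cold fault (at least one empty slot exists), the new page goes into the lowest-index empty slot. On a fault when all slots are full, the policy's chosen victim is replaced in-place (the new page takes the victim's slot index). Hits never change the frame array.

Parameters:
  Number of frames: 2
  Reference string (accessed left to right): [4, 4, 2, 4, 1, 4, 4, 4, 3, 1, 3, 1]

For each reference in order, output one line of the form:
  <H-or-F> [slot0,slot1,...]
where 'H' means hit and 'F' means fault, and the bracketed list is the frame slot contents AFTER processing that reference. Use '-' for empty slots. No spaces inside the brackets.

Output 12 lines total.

F [4,-]
H [4,-]
F [4,2]
H [4,2]
F [4,1]
H [4,1]
H [4,1]
H [4,1]
F [4,3]
F [1,3]
H [1,3]
H [1,3]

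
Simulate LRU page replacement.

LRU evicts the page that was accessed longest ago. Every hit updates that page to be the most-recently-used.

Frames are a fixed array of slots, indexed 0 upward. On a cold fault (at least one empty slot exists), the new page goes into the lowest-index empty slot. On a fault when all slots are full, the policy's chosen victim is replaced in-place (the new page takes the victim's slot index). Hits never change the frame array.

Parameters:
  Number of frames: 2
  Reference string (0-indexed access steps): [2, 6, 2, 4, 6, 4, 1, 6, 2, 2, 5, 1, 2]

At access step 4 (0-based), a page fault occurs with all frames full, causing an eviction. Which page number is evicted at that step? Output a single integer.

Answer: 2

Derivation:
Step 0: ref 2 -> FAULT, frames=[2,-]
Step 1: ref 6 -> FAULT, frames=[2,6]
Step 2: ref 2 -> HIT, frames=[2,6]
Step 3: ref 4 -> FAULT, evict 6, frames=[2,4]
Step 4: ref 6 -> FAULT, evict 2, frames=[6,4]
At step 4: evicted page 2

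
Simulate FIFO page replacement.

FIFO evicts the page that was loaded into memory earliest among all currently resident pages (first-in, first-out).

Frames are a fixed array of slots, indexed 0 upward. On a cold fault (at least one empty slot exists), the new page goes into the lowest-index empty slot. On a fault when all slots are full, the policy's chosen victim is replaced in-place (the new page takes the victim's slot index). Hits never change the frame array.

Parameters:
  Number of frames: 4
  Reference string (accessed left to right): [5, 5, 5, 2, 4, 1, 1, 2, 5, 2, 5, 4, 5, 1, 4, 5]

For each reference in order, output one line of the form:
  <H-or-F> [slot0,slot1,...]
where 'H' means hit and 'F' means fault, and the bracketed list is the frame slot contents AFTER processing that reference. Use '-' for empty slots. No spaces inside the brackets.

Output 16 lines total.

F [5,-,-,-]
H [5,-,-,-]
H [5,-,-,-]
F [5,2,-,-]
F [5,2,4,-]
F [5,2,4,1]
H [5,2,4,1]
H [5,2,4,1]
H [5,2,4,1]
H [5,2,4,1]
H [5,2,4,1]
H [5,2,4,1]
H [5,2,4,1]
H [5,2,4,1]
H [5,2,4,1]
H [5,2,4,1]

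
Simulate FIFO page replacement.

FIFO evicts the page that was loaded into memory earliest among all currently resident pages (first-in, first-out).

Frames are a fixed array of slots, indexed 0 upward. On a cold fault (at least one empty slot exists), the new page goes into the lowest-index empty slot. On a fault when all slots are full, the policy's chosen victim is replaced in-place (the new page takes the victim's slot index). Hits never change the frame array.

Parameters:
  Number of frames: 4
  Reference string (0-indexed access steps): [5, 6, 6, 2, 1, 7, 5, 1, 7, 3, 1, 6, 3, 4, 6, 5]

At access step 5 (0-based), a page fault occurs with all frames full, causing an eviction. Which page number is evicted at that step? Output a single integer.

Answer: 5

Derivation:
Step 0: ref 5 -> FAULT, frames=[5,-,-,-]
Step 1: ref 6 -> FAULT, frames=[5,6,-,-]
Step 2: ref 6 -> HIT, frames=[5,6,-,-]
Step 3: ref 2 -> FAULT, frames=[5,6,2,-]
Step 4: ref 1 -> FAULT, frames=[5,6,2,1]
Step 5: ref 7 -> FAULT, evict 5, frames=[7,6,2,1]
At step 5: evicted page 5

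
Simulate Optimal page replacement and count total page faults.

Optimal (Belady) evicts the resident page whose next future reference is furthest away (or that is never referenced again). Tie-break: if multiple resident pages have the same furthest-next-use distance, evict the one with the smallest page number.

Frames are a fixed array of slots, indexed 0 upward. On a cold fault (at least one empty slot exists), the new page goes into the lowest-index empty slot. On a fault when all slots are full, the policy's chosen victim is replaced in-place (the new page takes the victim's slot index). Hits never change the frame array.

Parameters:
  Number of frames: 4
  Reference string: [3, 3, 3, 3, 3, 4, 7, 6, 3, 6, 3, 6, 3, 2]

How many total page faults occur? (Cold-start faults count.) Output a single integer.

Answer: 5

Derivation:
Step 0: ref 3 → FAULT, frames=[3,-,-,-]
Step 1: ref 3 → HIT, frames=[3,-,-,-]
Step 2: ref 3 → HIT, frames=[3,-,-,-]
Step 3: ref 3 → HIT, frames=[3,-,-,-]
Step 4: ref 3 → HIT, frames=[3,-,-,-]
Step 5: ref 4 → FAULT, frames=[3,4,-,-]
Step 6: ref 7 → FAULT, frames=[3,4,7,-]
Step 7: ref 6 → FAULT, frames=[3,4,7,6]
Step 8: ref 3 → HIT, frames=[3,4,7,6]
Step 9: ref 6 → HIT, frames=[3,4,7,6]
Step 10: ref 3 → HIT, frames=[3,4,7,6]
Step 11: ref 6 → HIT, frames=[3,4,7,6]
Step 12: ref 3 → HIT, frames=[3,4,7,6]
Step 13: ref 2 → FAULT (evict 3), frames=[2,4,7,6]
Total faults: 5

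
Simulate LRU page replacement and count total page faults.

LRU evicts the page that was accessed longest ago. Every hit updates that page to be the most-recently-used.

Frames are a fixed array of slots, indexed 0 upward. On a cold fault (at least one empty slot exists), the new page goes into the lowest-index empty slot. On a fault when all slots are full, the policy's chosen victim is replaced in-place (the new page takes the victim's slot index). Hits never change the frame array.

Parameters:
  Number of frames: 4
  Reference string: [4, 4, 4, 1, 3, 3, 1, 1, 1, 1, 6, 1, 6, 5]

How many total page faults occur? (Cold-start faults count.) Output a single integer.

Answer: 5

Derivation:
Step 0: ref 4 → FAULT, frames=[4,-,-,-]
Step 1: ref 4 → HIT, frames=[4,-,-,-]
Step 2: ref 4 → HIT, frames=[4,-,-,-]
Step 3: ref 1 → FAULT, frames=[4,1,-,-]
Step 4: ref 3 → FAULT, frames=[4,1,3,-]
Step 5: ref 3 → HIT, frames=[4,1,3,-]
Step 6: ref 1 → HIT, frames=[4,1,3,-]
Step 7: ref 1 → HIT, frames=[4,1,3,-]
Step 8: ref 1 → HIT, frames=[4,1,3,-]
Step 9: ref 1 → HIT, frames=[4,1,3,-]
Step 10: ref 6 → FAULT, frames=[4,1,3,6]
Step 11: ref 1 → HIT, frames=[4,1,3,6]
Step 12: ref 6 → HIT, frames=[4,1,3,6]
Step 13: ref 5 → FAULT (evict 4), frames=[5,1,3,6]
Total faults: 5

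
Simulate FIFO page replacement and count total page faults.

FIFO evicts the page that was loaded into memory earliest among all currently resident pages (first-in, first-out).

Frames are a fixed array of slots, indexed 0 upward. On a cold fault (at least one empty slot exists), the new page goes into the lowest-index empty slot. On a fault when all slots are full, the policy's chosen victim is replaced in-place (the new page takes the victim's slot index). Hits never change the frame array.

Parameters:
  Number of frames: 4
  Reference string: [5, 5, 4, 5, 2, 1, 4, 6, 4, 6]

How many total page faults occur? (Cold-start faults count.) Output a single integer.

Answer: 5

Derivation:
Step 0: ref 5 → FAULT, frames=[5,-,-,-]
Step 1: ref 5 → HIT, frames=[5,-,-,-]
Step 2: ref 4 → FAULT, frames=[5,4,-,-]
Step 3: ref 5 → HIT, frames=[5,4,-,-]
Step 4: ref 2 → FAULT, frames=[5,4,2,-]
Step 5: ref 1 → FAULT, frames=[5,4,2,1]
Step 6: ref 4 → HIT, frames=[5,4,2,1]
Step 7: ref 6 → FAULT (evict 5), frames=[6,4,2,1]
Step 8: ref 4 → HIT, frames=[6,4,2,1]
Step 9: ref 6 → HIT, frames=[6,4,2,1]
Total faults: 5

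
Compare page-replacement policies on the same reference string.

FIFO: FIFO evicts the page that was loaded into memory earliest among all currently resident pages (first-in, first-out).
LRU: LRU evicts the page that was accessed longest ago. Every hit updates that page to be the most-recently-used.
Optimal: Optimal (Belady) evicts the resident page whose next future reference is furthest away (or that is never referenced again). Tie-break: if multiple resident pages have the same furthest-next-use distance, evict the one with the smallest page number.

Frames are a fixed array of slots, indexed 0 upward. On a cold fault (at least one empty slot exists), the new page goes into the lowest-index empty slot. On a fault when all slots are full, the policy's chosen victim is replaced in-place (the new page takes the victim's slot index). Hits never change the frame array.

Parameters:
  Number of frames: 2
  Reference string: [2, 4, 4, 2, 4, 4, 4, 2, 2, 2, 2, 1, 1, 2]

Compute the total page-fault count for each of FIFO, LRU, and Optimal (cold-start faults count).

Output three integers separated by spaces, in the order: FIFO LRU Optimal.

--- FIFO ---
  step 0: ref 2 -> FAULT, frames=[2,-] (faults so far: 1)
  step 1: ref 4 -> FAULT, frames=[2,4] (faults so far: 2)
  step 2: ref 4 -> HIT, frames=[2,4] (faults so far: 2)
  step 3: ref 2 -> HIT, frames=[2,4] (faults so far: 2)
  step 4: ref 4 -> HIT, frames=[2,4] (faults so far: 2)
  step 5: ref 4 -> HIT, frames=[2,4] (faults so far: 2)
  step 6: ref 4 -> HIT, frames=[2,4] (faults so far: 2)
  step 7: ref 2 -> HIT, frames=[2,4] (faults so far: 2)
  step 8: ref 2 -> HIT, frames=[2,4] (faults so far: 2)
  step 9: ref 2 -> HIT, frames=[2,4] (faults so far: 2)
  step 10: ref 2 -> HIT, frames=[2,4] (faults so far: 2)
  step 11: ref 1 -> FAULT, evict 2, frames=[1,4] (faults so far: 3)
  step 12: ref 1 -> HIT, frames=[1,4] (faults so far: 3)
  step 13: ref 2 -> FAULT, evict 4, frames=[1,2] (faults so far: 4)
  FIFO total faults: 4
--- LRU ---
  step 0: ref 2 -> FAULT, frames=[2,-] (faults so far: 1)
  step 1: ref 4 -> FAULT, frames=[2,4] (faults so far: 2)
  step 2: ref 4 -> HIT, frames=[2,4] (faults so far: 2)
  step 3: ref 2 -> HIT, frames=[2,4] (faults so far: 2)
  step 4: ref 4 -> HIT, frames=[2,4] (faults so far: 2)
  step 5: ref 4 -> HIT, frames=[2,4] (faults so far: 2)
  step 6: ref 4 -> HIT, frames=[2,4] (faults so far: 2)
  step 7: ref 2 -> HIT, frames=[2,4] (faults so far: 2)
  step 8: ref 2 -> HIT, frames=[2,4] (faults so far: 2)
  step 9: ref 2 -> HIT, frames=[2,4] (faults so far: 2)
  step 10: ref 2 -> HIT, frames=[2,4] (faults so far: 2)
  step 11: ref 1 -> FAULT, evict 4, frames=[2,1] (faults so far: 3)
  step 12: ref 1 -> HIT, frames=[2,1] (faults so far: 3)
  step 13: ref 2 -> HIT, frames=[2,1] (faults so far: 3)
  LRU total faults: 3
--- Optimal ---
  step 0: ref 2 -> FAULT, frames=[2,-] (faults so far: 1)
  step 1: ref 4 -> FAULT, frames=[2,4] (faults so far: 2)
  step 2: ref 4 -> HIT, frames=[2,4] (faults so far: 2)
  step 3: ref 2 -> HIT, frames=[2,4] (faults so far: 2)
  step 4: ref 4 -> HIT, frames=[2,4] (faults so far: 2)
  step 5: ref 4 -> HIT, frames=[2,4] (faults so far: 2)
  step 6: ref 4 -> HIT, frames=[2,4] (faults so far: 2)
  step 7: ref 2 -> HIT, frames=[2,4] (faults so far: 2)
  step 8: ref 2 -> HIT, frames=[2,4] (faults so far: 2)
  step 9: ref 2 -> HIT, frames=[2,4] (faults so far: 2)
  step 10: ref 2 -> HIT, frames=[2,4] (faults so far: 2)
  step 11: ref 1 -> FAULT, evict 4, frames=[2,1] (faults so far: 3)
  step 12: ref 1 -> HIT, frames=[2,1] (faults so far: 3)
  step 13: ref 2 -> HIT, frames=[2,1] (faults so far: 3)
  Optimal total faults: 3

Answer: 4 3 3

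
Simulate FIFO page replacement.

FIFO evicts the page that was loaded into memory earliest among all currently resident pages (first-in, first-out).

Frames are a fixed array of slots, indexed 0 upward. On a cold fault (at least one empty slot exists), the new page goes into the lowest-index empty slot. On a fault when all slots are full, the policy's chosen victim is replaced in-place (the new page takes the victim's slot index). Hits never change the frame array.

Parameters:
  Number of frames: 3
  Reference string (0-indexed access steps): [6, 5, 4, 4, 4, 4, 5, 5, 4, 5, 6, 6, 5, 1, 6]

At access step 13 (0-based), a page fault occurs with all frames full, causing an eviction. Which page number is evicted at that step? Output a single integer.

Answer: 6

Derivation:
Step 0: ref 6 -> FAULT, frames=[6,-,-]
Step 1: ref 5 -> FAULT, frames=[6,5,-]
Step 2: ref 4 -> FAULT, frames=[6,5,4]
Step 3: ref 4 -> HIT, frames=[6,5,4]
Step 4: ref 4 -> HIT, frames=[6,5,4]
Step 5: ref 4 -> HIT, frames=[6,5,4]
Step 6: ref 5 -> HIT, frames=[6,5,4]
Step 7: ref 5 -> HIT, frames=[6,5,4]
Step 8: ref 4 -> HIT, frames=[6,5,4]
Step 9: ref 5 -> HIT, frames=[6,5,4]
Step 10: ref 6 -> HIT, frames=[6,5,4]
Step 11: ref 6 -> HIT, frames=[6,5,4]
Step 12: ref 5 -> HIT, frames=[6,5,4]
Step 13: ref 1 -> FAULT, evict 6, frames=[1,5,4]
At step 13: evicted page 6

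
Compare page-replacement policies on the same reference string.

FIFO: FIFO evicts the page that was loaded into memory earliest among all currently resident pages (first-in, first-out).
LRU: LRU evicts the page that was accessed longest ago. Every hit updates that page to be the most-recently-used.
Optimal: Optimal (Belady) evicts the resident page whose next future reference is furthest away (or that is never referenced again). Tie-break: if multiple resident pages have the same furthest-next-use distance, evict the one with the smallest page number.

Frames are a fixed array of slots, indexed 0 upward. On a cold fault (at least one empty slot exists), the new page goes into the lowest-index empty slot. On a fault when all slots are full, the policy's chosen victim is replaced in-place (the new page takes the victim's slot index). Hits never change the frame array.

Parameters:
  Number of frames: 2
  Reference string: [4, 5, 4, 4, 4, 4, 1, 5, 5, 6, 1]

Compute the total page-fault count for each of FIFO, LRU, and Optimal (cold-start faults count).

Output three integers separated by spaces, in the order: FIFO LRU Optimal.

--- FIFO ---
  step 0: ref 4 -> FAULT, frames=[4,-] (faults so far: 1)
  step 1: ref 5 -> FAULT, frames=[4,5] (faults so far: 2)
  step 2: ref 4 -> HIT, frames=[4,5] (faults so far: 2)
  step 3: ref 4 -> HIT, frames=[4,5] (faults so far: 2)
  step 4: ref 4 -> HIT, frames=[4,5] (faults so far: 2)
  step 5: ref 4 -> HIT, frames=[4,5] (faults so far: 2)
  step 6: ref 1 -> FAULT, evict 4, frames=[1,5] (faults so far: 3)
  step 7: ref 5 -> HIT, frames=[1,5] (faults so far: 3)
  step 8: ref 5 -> HIT, frames=[1,5] (faults so far: 3)
  step 9: ref 6 -> FAULT, evict 5, frames=[1,6] (faults so far: 4)
  step 10: ref 1 -> HIT, frames=[1,6] (faults so far: 4)
  FIFO total faults: 4
--- LRU ---
  step 0: ref 4 -> FAULT, frames=[4,-] (faults so far: 1)
  step 1: ref 5 -> FAULT, frames=[4,5] (faults so far: 2)
  step 2: ref 4 -> HIT, frames=[4,5] (faults so far: 2)
  step 3: ref 4 -> HIT, frames=[4,5] (faults so far: 2)
  step 4: ref 4 -> HIT, frames=[4,5] (faults so far: 2)
  step 5: ref 4 -> HIT, frames=[4,5] (faults so far: 2)
  step 6: ref 1 -> FAULT, evict 5, frames=[4,1] (faults so far: 3)
  step 7: ref 5 -> FAULT, evict 4, frames=[5,1] (faults so far: 4)
  step 8: ref 5 -> HIT, frames=[5,1] (faults so far: 4)
  step 9: ref 6 -> FAULT, evict 1, frames=[5,6] (faults so far: 5)
  step 10: ref 1 -> FAULT, evict 5, frames=[1,6] (faults so far: 6)
  LRU total faults: 6
--- Optimal ---
  step 0: ref 4 -> FAULT, frames=[4,-] (faults so far: 1)
  step 1: ref 5 -> FAULT, frames=[4,5] (faults so far: 2)
  step 2: ref 4 -> HIT, frames=[4,5] (faults so far: 2)
  step 3: ref 4 -> HIT, frames=[4,5] (faults so far: 2)
  step 4: ref 4 -> HIT, frames=[4,5] (faults so far: 2)
  step 5: ref 4 -> HIT, frames=[4,5] (faults so far: 2)
  step 6: ref 1 -> FAULT, evict 4, frames=[1,5] (faults so far: 3)
  step 7: ref 5 -> HIT, frames=[1,5] (faults so far: 3)
  step 8: ref 5 -> HIT, frames=[1,5] (faults so far: 3)
  step 9: ref 6 -> FAULT, evict 5, frames=[1,6] (faults so far: 4)
  step 10: ref 1 -> HIT, frames=[1,6] (faults so far: 4)
  Optimal total faults: 4

Answer: 4 6 4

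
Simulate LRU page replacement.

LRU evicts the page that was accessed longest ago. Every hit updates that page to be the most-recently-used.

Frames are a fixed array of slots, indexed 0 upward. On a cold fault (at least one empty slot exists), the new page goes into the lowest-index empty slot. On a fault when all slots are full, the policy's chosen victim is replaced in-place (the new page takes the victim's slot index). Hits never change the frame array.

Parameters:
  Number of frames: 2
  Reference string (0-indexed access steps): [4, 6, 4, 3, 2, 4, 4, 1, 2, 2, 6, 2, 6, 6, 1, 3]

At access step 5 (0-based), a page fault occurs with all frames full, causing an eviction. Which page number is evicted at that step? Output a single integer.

Step 0: ref 4 -> FAULT, frames=[4,-]
Step 1: ref 6 -> FAULT, frames=[4,6]
Step 2: ref 4 -> HIT, frames=[4,6]
Step 3: ref 3 -> FAULT, evict 6, frames=[4,3]
Step 4: ref 2 -> FAULT, evict 4, frames=[2,3]
Step 5: ref 4 -> FAULT, evict 3, frames=[2,4]
At step 5: evicted page 3

Answer: 3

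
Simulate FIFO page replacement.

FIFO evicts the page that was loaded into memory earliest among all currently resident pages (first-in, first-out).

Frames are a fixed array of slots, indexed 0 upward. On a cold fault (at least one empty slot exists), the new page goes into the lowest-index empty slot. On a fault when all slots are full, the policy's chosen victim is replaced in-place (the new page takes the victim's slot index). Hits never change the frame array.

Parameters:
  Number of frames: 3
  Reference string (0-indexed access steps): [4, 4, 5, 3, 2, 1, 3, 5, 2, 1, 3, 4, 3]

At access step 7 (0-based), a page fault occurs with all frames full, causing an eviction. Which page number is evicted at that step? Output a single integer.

Answer: 3

Derivation:
Step 0: ref 4 -> FAULT, frames=[4,-,-]
Step 1: ref 4 -> HIT, frames=[4,-,-]
Step 2: ref 5 -> FAULT, frames=[4,5,-]
Step 3: ref 3 -> FAULT, frames=[4,5,3]
Step 4: ref 2 -> FAULT, evict 4, frames=[2,5,3]
Step 5: ref 1 -> FAULT, evict 5, frames=[2,1,3]
Step 6: ref 3 -> HIT, frames=[2,1,3]
Step 7: ref 5 -> FAULT, evict 3, frames=[2,1,5]
At step 7: evicted page 3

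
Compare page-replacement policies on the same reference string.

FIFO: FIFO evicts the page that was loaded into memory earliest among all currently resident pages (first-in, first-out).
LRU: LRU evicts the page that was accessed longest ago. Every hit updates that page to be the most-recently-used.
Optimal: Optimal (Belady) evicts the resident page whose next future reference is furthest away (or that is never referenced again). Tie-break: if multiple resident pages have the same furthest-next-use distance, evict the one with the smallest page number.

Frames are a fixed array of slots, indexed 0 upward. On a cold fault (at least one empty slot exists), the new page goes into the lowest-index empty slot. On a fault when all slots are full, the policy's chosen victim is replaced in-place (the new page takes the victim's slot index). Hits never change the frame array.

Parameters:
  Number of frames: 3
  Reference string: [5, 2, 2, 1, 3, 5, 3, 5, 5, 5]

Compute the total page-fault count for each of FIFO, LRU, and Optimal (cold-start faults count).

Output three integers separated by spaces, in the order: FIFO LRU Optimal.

--- FIFO ---
  step 0: ref 5 -> FAULT, frames=[5,-,-] (faults so far: 1)
  step 1: ref 2 -> FAULT, frames=[5,2,-] (faults so far: 2)
  step 2: ref 2 -> HIT, frames=[5,2,-] (faults so far: 2)
  step 3: ref 1 -> FAULT, frames=[5,2,1] (faults so far: 3)
  step 4: ref 3 -> FAULT, evict 5, frames=[3,2,1] (faults so far: 4)
  step 5: ref 5 -> FAULT, evict 2, frames=[3,5,1] (faults so far: 5)
  step 6: ref 3 -> HIT, frames=[3,5,1] (faults so far: 5)
  step 7: ref 5 -> HIT, frames=[3,5,1] (faults so far: 5)
  step 8: ref 5 -> HIT, frames=[3,5,1] (faults so far: 5)
  step 9: ref 5 -> HIT, frames=[3,5,1] (faults so far: 5)
  FIFO total faults: 5
--- LRU ---
  step 0: ref 5 -> FAULT, frames=[5,-,-] (faults so far: 1)
  step 1: ref 2 -> FAULT, frames=[5,2,-] (faults so far: 2)
  step 2: ref 2 -> HIT, frames=[5,2,-] (faults so far: 2)
  step 3: ref 1 -> FAULT, frames=[5,2,1] (faults so far: 3)
  step 4: ref 3 -> FAULT, evict 5, frames=[3,2,1] (faults so far: 4)
  step 5: ref 5 -> FAULT, evict 2, frames=[3,5,1] (faults so far: 5)
  step 6: ref 3 -> HIT, frames=[3,5,1] (faults so far: 5)
  step 7: ref 5 -> HIT, frames=[3,5,1] (faults so far: 5)
  step 8: ref 5 -> HIT, frames=[3,5,1] (faults so far: 5)
  step 9: ref 5 -> HIT, frames=[3,5,1] (faults so far: 5)
  LRU total faults: 5
--- Optimal ---
  step 0: ref 5 -> FAULT, frames=[5,-,-] (faults so far: 1)
  step 1: ref 2 -> FAULT, frames=[5,2,-] (faults so far: 2)
  step 2: ref 2 -> HIT, frames=[5,2,-] (faults so far: 2)
  step 3: ref 1 -> FAULT, frames=[5,2,1] (faults so far: 3)
  step 4: ref 3 -> FAULT, evict 1, frames=[5,2,3] (faults so far: 4)
  step 5: ref 5 -> HIT, frames=[5,2,3] (faults so far: 4)
  step 6: ref 3 -> HIT, frames=[5,2,3] (faults so far: 4)
  step 7: ref 5 -> HIT, frames=[5,2,3] (faults so far: 4)
  step 8: ref 5 -> HIT, frames=[5,2,3] (faults so far: 4)
  step 9: ref 5 -> HIT, frames=[5,2,3] (faults so far: 4)
  Optimal total faults: 4

Answer: 5 5 4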